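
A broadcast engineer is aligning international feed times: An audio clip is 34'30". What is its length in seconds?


Minutes: 34
Seconds: 30
Convert minutes to seconds: 34 x 60 = 2040
Add remaining seconds: 2040 + 30 = 2070

2070


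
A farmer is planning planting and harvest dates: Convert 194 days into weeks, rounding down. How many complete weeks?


Total days: 194
Days per week: 7
Division: 194 / 7 = 27 remainder 5
Complete weeks: 27
Remaining days: 5

27


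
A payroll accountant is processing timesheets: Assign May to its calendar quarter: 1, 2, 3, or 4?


Month: May (month 5)
Q1: January-March (months 1-3)
Q2: April-June (months 4-6)
Q3: July-September (months 7-9)
Q4: October-December (months 10-12)
Month 5 falls in Q2

2


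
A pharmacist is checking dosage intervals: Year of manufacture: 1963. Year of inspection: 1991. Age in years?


Birth year: 1963
Current year: 1991
Age = current year - birth year
Age = 1991 - 1963 = 28

28


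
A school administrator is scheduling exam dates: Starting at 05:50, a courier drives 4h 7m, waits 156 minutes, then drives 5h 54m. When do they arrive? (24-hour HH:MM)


Depart: 05:50
Leg 1: +247 min -> 09:57
Layover: +156 min -> 12:33
Leg 2: +354 min -> 18:27
Total travel: 757 minutes = 12h 37m
Arrival: 18:27

18:27


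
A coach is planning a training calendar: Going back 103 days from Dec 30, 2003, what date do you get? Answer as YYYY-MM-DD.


Start: 2003-12-30
Subtracting 103 days
Days already passed in December: 30
After going back through December: 73 more days to subtract
November 2003: 30 days, 43 remaining
October 2003: 31 days, 12 remaining
September 2003 has 30 days, need 12
Result: 2003-09-18

2003-09-18


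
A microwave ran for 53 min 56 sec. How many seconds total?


Minutes: 53
Extra seconds: 56
Seconds per minute: 60
Minutes to seconds: 53 x 60 = 3180
Total: 3180 + 56 = 3236

3236


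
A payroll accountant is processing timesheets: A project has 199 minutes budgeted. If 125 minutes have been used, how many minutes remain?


Total budget: 199 minutes
Time used: 125 minutes
Remaining: 199 - 125 = 74 minutes
Percent used: 62.8%
Percent remaining: 37.2%

74


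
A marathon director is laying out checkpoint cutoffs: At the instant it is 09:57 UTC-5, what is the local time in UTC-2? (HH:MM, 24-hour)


Local time: 09:57 at UTC-5 (offset -5h)
Target zone: UTC-2 (offset -2h)
Difference: -2 - (-5) = 3 hours
Calculation: 9 + (3) = 12
Result: 12:57

12:57


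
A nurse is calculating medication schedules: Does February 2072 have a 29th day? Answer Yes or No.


Year: 2072
Divisible by 4? 2072 / 4 = 518.0 -> Yes
Divisible by 100? 2072 / 100 = 20.72 -> No
Divisible by 4 but not 100, so it IS a leap year

Yes


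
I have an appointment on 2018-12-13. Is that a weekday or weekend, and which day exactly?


Date: 2018-12-13
January 1, 2018 is a Monday
Day of year: 347
Offset from Jan 1: 346 days
346 mod 7 = 3
Result: Thursday

Thursday


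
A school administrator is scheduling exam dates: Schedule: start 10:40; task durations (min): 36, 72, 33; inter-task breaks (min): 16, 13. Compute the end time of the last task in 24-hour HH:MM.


Start: 10:40 = 640 min from midnight
  after task 1 (36 min): 11:16
  after break (16 min): 11:32
  after task 2 (72 min): 12:44
  after break (13 min): 12:57
  after task 3 (33 min): 13:30
Total elapsed: 170 minutes
End time: 13:30

13:30


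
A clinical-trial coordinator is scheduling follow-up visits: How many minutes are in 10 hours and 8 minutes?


Hours: 10
Extra minutes: 8
Minutes per hour: 60
Hours to minutes: 10 x 60 = 600
Total: 600 + 8 = 608

608


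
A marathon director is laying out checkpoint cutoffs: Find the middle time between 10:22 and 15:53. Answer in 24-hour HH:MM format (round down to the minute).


Start time: 10:22 = 622 minutes from midnight
End time: 15:53 = 953 minutes from midnight
Sum: 622 + 953 = 1575
Midpoint: 1575 / 2 = 787 minutes
Convert: 787 / 60 = 13 hours, 7 minutes
Result: 13:07

13:07


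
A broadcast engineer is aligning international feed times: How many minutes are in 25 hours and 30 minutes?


Hours: 25
Minutes: 30
Convert hours to minutes: 25 x 60 = 1500
Add remaining minutes: 1500 + 30 = 1530

1530


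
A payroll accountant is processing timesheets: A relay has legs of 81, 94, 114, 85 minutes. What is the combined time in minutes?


Durations: 81, 94, 114, 85
Running sum: 81
+ 94 = 175
+ 114 = 289
+ 85 = 374
Total duration: 374 minutes
That is 6 hours and 14 minutes

374


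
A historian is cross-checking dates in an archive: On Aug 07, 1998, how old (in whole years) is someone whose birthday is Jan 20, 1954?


Birth: 1954-01-20
Reference: 1998-08-07
Year difference: 1998 - 1954 = 44
Has birthday (01-20) occurred by 08-07? Yes
Age in full years: 44

44


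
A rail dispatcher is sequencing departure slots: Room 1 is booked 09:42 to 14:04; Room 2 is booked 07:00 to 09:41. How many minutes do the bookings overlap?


Interval A: [582, 844] minutes from midnight
Interval B: [420, 581] minutes from midnight
Overlap start = max(582, 420) = 582
Overlap end = min(844, 581) = 581
End <= start, so the intervals do not overlap: 0 minutes

0


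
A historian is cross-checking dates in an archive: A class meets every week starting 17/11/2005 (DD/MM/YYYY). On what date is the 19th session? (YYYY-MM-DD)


First occurrence: 2005-11-17 (occurrence 1)
Each occurrence is 7 days after the previous.
Occurrence 19 is 18 weeks after the first.
18 weeks = 126 days
2005-11-17 + 126 days = 2006-03-23

2006-03-23


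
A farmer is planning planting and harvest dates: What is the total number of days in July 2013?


Month: July
Year: 2013
July is a 31-day month
Total: 31 days

31


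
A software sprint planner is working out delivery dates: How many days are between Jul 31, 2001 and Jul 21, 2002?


Start date: 2001-07-31
End date: 2002-07-21
Jul 2001: +1 days
Aug 2001: +31 days
Sep 2001: +30 days
... (10 more months)
Total: 355 days

355


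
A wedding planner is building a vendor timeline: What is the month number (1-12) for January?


Calendar month order:
1. January <--
2. February
January is month number 1

1


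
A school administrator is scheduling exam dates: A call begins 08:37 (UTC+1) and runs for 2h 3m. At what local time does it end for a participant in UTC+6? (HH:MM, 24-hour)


Start: 08:37 in UTC+1
Step 1 - add duration:
  minutes: 37 + 3 = 40
  hours: 8 + 2 + 0 = 10
  end in UTC+1: 10:40
Step 2 - convert UTC+1 -> UTC+6:
  offset difference: 6 - (1) = 5 hours
  10 + (5) = 15 -> mod 24 = 15
Result: 15:40 in UTC+6

15:40


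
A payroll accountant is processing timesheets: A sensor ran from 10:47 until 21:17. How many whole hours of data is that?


Start: 10:47
End: 21:17
Hour difference: 21 - 10 = 11 hours
Minute difference: 17 - 47 = -30 minutes
Total minutes: 630
Complete hours: 630 / 60 = 10 (remainder 30)

10


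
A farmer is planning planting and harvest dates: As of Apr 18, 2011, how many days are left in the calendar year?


Start: April 18, 2011
End: December 31, 2011
Days left in April: 12
May: 31
June: 30
July: 31
August: 31
... plus remaining months
Sum of remaining months: 245
Total: 12 + 245 = 257

257


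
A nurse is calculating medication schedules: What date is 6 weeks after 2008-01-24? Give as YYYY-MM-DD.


Start: 2008-01-24
Weeks to add: 6
Convert to days: 6 x 7 = 42 days
Add 42 days to 2008-01-24
Result: 2008-03-06

2008-03-06


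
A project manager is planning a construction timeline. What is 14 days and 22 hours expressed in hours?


Days: 14
Extra hours: 22
Hours per day: 24
Days to hours: 14 x 24 = 336
Total: 336 + 22 = 358

358


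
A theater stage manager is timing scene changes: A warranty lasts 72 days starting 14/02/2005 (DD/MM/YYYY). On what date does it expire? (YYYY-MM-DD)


Start: 2005-02-14
Adding 72 days
Days remaining in February: 14
After February: 58 days still to add
March 2005: 31 days, 27 remaining
April 2005 has 30 days, need 27
Result: 2005-04-27

2005-04-27


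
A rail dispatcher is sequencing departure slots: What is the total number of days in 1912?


Year: 1912
Check leap year rules:
Divisible by 4? Yes
Divisible by 100? No
1912 is a leap year
Days: 366

366


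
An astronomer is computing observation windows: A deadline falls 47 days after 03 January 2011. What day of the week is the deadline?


Start: 2011-01-03 (Monday)
Step 1 - find target date: add 47 days
  2011-01-03 + 47 days = 2011-02-19
Step 2 - day of week:
  47 mod 7 = 5
  Monday + 5 days -> Saturday
Result: Saturday (2011-02-19)

Saturday


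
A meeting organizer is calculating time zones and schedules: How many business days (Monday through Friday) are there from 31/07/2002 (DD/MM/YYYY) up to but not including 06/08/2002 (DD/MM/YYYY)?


Start: 2002-07-31 (Wednesday)
End (exclusive): 2002-08-06 (Tuesday)
Total calendar days: 6
Full weeks: 6 // 7 = 0 -> 0 weekdays
Remaining 6 days starting on Wednesday:
  Wed(w), Thu(w), Fri(w), Sat(-), Sun(-), Mon(w) -> 4 weekdays
Total business days: 0 + 4 = 4

4


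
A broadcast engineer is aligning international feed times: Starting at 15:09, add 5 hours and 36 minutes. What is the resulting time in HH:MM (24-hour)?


Start time: 15:09
Adding: 5 hours 36 minutes
Minutes: 9 + 36 = 45
Hours: 15 + 5 + 0 = 20
Result: 20:45

20:45


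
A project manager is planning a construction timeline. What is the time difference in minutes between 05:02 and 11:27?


Start time: 05:02 = 302 minutes from midnight
End time: 11:27 = 687 minutes from midnight
Difference: 687 - 302 = 385 minutes
That is 6 hours and 25 minutes

385


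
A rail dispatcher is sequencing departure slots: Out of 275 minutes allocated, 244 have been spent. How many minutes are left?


Total budget: 275 minutes
Time used: 244 minutes
Remaining: 275 - 244 = 31 minutes
Percent used: 88.7%
Percent remaining: 11.3%

31


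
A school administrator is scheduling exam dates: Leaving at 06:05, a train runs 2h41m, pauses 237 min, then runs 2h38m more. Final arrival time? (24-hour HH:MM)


Depart: 06:05
Leg 1: +161 min -> 08:46
Layover: +237 min -> 12:43
Leg 2: +158 min -> 15:21
Total travel: 556 minutes = 9h 16m
Arrival: 15:21

15:21


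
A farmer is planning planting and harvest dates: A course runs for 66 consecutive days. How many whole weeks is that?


Total days: 66
Days per week: 7
Division: 66 / 7 = 9 remainder 3
Complete weeks: 9
Remaining days: 3

9


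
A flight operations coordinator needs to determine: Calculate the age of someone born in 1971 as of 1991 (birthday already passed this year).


Birth year: 1971
Current year: 1991
Age = current year - birth year
Age = 1991 - 1971 = 20

20


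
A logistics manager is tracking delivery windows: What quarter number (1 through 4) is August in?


Month: August (month 8)
Q1: January-March (months 1-3)
Q2: April-June (months 4-6)
Q3: July-September (months 7-9)
Q4: October-December (months 10-12)
Month 8 falls in Q3

3


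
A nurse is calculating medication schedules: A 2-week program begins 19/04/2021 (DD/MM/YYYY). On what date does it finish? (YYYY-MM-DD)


Start: 2021-04-19
Weeks to add: 2
Convert to days: 2 x 7 = 14 days
Add 14 days to 2021-04-19
Result: 2021-05-03

2021-05-03


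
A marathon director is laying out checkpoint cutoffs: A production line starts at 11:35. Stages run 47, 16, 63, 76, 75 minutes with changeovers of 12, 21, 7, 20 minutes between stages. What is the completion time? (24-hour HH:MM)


Start: 11:35 = 695 min from midnight
  after task 1 (47 min): 12:22
  after break (12 min): 12:34
  after task 2 (16 min): 12:50
  after break (21 min): 13:11
  after task 3 (63 min): 14:14
  after break (7 min): 14:21
  after task 4 (76 min): 15:37
  after break (20 min): 15:57
  after task 5 (75 min): 17:12
Total elapsed: 337 minutes
End time: 17:12

17:12


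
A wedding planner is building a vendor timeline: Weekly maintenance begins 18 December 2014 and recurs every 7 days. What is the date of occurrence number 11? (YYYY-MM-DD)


First occurrence: 2014-12-18 (occurrence 1)
Each occurrence is 7 days after the previous.
Occurrence 11 is 10 weeks after the first.
10 weeks = 70 days
2014-12-18 + 70 days = 2015-02-26

2015-02-26


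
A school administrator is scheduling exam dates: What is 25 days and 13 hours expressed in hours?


Days: 25
Extra hours: 13
Hours per day: 24
Days to hours: 25 x 24 = 600
Total: 600 + 13 = 613

613


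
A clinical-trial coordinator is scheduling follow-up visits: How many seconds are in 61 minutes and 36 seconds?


Minutes: 61
Seconds: 36
Convert minutes to seconds: 61 x 60 = 3660
Add remaining seconds: 3660 + 36 = 3696

3696


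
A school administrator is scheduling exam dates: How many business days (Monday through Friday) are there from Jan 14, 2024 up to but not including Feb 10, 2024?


Start: 2024-01-14 (Sunday)
End (exclusive): 2024-02-10 (Saturday)
Total calendar days: 27
Full weeks: 27 // 7 = 3 -> 15 weekdays
Remaining 6 days starting on Sunday:
  Sun(-), Mon(w), Tue(w), Wed(w), Thu(w), Fri(w) -> 5 weekdays
Total business days: 15 + 5 = 20

20


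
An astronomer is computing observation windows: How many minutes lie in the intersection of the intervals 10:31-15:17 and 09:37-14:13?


Interval A: [631, 917] minutes from midnight
Interval B: [577, 853] minutes from midnight
Overlap start = max(631, 577) = 631
Overlap end = min(917, 853) = 853
Overlap = 853 - 631 = 222 minutes

222


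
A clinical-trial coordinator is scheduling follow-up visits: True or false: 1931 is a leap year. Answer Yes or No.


Year: 1931
Divisible by 4? 1931 / 4 = 482.75 -> No
Not divisible by 4, so NOT a leap year

No


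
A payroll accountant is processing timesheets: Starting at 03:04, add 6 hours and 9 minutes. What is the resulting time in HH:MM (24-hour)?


Start time: 03:04
Adding: 6 hours 9 minutes
Minutes: 4 + 9 = 13
Hours: 3 + 6 + 0 = 9
Result: 09:13

09:13


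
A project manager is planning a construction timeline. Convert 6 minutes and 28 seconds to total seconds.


Minutes: 6
Extra seconds: 28
Seconds per minute: 60
Minutes to seconds: 6 x 60 = 360
Total: 360 + 28 = 388

388


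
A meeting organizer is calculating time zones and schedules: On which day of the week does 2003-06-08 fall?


Date: 2003-06-08
January 1, 2003 is a Wednesday
Day of year: 159
Offset from Jan 1: 158 days
158 mod 7 = 4
Result: Sunday

Sunday


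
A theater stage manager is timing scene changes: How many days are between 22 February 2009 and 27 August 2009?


Start date: 2009-02-22
End date: 2009-08-27
Feb 2009: +7 days
Mar 2009: +31 days
Apr 2009: +30 days
... (4 more months)
Total: 186 days

186


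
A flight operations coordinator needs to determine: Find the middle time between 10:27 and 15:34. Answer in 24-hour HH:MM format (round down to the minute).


Start time: 10:27 = 627 minutes from midnight
End time: 15:34 = 934 minutes from midnight
Sum: 627 + 934 = 1561
Midpoint: 1561 / 2 = 780 minutes
Convert: 780 / 60 = 13 hours, 0 minutes
Result: 13:00

13:00


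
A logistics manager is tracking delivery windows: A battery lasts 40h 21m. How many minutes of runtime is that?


Hours: 40
Extra minutes: 21
Minutes per hour: 60
Hours to minutes: 40 x 60 = 2400
Total: 2400 + 21 = 2421

2421


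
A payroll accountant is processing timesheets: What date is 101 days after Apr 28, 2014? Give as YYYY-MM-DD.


Start: 2014-04-28
Adding 101 days
Days remaining in April: 2
After April: 99 days still to add
May 2014: 31 days, 68 remaining
June 2014: 30 days, 38 remaining
July 2014: 31 days, 7 remaining
August 2014 has 31 days, need 7
Result: 2014-08-07

2014-08-07


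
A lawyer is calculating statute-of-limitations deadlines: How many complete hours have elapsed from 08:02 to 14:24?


Start: 08:02
End: 14:24
Hour difference: 14 - 8 = 6 hours
Minute difference: 24 - 2 = 22 minutes
Total minutes: 382
Complete hours: 382 / 60 = 6 (remainder 22)

6


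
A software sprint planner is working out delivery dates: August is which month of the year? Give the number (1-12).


Calendar month order:
7. July
8. August <--
9. September
August is month number 8

8


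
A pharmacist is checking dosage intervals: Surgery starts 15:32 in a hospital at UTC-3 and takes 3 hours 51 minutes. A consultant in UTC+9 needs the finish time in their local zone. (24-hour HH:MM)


Start: 15:32 in UTC-3
Step 1 - add duration:
  minutes: 32 + 51 = 83 (carry 1h)
  hours: 15 + 3 + 1 = 19
  end in UTC-3: 19:23
Step 2 - convert UTC-3 -> UTC+9:
  offset difference: 9 - (-3) = 12 hours
  19 + (12) = 31 -> mod 24 = 7
Result: 07:23 in UTC+9

07:23


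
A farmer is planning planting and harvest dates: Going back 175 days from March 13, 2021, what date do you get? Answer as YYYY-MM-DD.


Start: 2021-03-13
Subtracting 175 days
Days already passed in March: 13
After going back through March: 162 more days to subtract
February 2021: 28 days, 134 remaining
January 2021: 31 days, 103 remaining
December 2020: 31 days, 72 remaining
November 2020: 30 days, 42 remaining
Result: 2020-09-19

2020-09-19


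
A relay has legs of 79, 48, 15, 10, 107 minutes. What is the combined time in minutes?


Durations: 79, 48, 15, 10, 107
Running sum: 79
+ 48 = 127
+ 15 = 142
+ 10 = 152
+ 107 = 259
Total duration: 259 minutes
That is 4 hours and 19 minutes

259


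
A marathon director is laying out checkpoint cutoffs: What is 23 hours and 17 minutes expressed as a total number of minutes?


Hours: 23
Minutes: 17
Convert hours to minutes: 23 x 60 = 1380
Add remaining minutes: 1380 + 17 = 1397

1397


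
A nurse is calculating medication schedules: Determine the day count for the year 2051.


Year: 2051
Check leap year rules:
Divisible by 4? No
2051 is not a leap year
Days: 365

365


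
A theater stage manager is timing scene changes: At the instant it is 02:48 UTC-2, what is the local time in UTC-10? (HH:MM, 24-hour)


Local time: 02:48 at UTC-2 (offset -2h)
Target zone: UTC-10 (offset -10h)
Difference: -10 - (-2) = -8 hours
Calculation: 2 + (-8) = -6
Wraparound: (-6) mod 24 = 18
Result: 18:48

18:48


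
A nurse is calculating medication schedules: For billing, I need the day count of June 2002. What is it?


Month: June
Year: 2002
June is a 30-day month
Total: 30 days

30


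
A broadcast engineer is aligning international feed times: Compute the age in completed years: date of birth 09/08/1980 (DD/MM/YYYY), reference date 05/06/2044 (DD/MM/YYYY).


Birth: 1980-08-09
Reference: 2044-06-05
Year difference: 2044 - 1980 = 64
Has birthday (08-09) occurred by 06-05? No
Birthday not yet reached this year -> subtract 1
Age in full years: 63

63


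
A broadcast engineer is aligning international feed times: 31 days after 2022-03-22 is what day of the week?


Start: 2022-03-22 (Tuesday)
Step 1 - find target date: add 31 days
  2022-03-22 + 31 days = 2022-04-22
Step 2 - day of week:
  31 mod 7 = 3
  Tuesday + 3 days -> Friday
Result: Friday (2022-04-22)

Friday


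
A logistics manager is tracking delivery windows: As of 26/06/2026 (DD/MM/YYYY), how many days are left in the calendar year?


Start: June 26, 2026
End: December 31, 2026
Days left in June: 4
July: 31
August: 31
September: 30
October: 31
... plus remaining months
Sum of remaining months: 184
Total: 4 + 184 = 188

188


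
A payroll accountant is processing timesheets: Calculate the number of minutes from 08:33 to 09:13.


Start time: 08:33 = 513 minutes from midnight
End time: 09:13 = 553 minutes from midnight
Difference: 553 - 513 = 40 minutes
That is 0 hours and 40 minutes

40


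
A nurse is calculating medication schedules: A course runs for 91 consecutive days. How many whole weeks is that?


Total days: 91
Days per week: 7
Division: 91 / 7 = 13 remainder 0
Complete weeks: 13
Remaining days: 0

13


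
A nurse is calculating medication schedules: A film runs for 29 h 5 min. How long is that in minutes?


Hours: 29
Minutes: 5
Convert hours to minutes: 29 x 60 = 1740
Add remaining minutes: 1740 + 5 = 1745

1745


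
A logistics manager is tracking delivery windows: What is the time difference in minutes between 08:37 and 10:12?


Start time: 08:37 = 517 minutes from midnight
End time: 10:12 = 612 minutes from midnight
Difference: 612 - 517 = 95 minutes
That is 1 hours and 35 minutes

95


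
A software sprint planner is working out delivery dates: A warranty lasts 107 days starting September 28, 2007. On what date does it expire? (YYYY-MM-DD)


Start: 2007-09-28
Adding 107 days
Days remaining in September: 2
After September: 105 days still to add
October 2007: 31 days, 74 remaining
November 2007: 30 days, 44 remaining
December 2007: 31 days, 13 remaining
January 2008 has 31 days, need 13
Result: 2008-01-13

2008-01-13


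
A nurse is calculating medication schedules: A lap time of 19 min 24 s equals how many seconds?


Minutes: 19
Seconds: 24
Convert minutes to seconds: 19 x 60 = 1140
Add remaining seconds: 1140 + 24 = 1164

1164


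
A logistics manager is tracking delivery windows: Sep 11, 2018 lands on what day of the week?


Date: 2018-09-11
January 1, 2018 is a Monday
Day of year: 254
Offset from Jan 1: 253 days
253 mod 7 = 1
Result: Tuesday

Tuesday


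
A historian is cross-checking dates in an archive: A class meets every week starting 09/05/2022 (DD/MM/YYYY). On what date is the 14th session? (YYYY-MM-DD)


First occurrence: 2022-05-09 (occurrence 1)
Each occurrence is 7 days after the previous.
Occurrence 14 is 13 weeks after the first.
13 weeks = 91 days
2022-05-09 + 91 days = 2022-08-08

2022-08-08


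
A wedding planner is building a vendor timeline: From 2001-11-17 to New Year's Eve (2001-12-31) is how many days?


Start: November 17, 2001
End: December 31, 2001
Days left in November: 13
December: 31
Sum of remaining months: 31
Total: 13 + 31 = 44

44


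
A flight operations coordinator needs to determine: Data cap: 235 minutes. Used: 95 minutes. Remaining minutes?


Total budget: 235 minutes
Time used: 95 minutes
Remaining: 235 - 95 = 140 minutes
Percent used: 40.4%
Percent remaining: 59.6%

140


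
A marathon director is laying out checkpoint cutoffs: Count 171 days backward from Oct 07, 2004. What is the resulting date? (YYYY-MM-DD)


Start: 2004-10-07
Subtracting 171 days
Days already passed in October: 7
After going back through October: 164 more days to subtract
September 2004: 30 days, 134 remaining
August 2004: 31 days, 103 remaining
July 2004: 31 days, 72 remaining
June 2004: 30 days, 42 remaining
Result: 2004-04-19

2004-04-19


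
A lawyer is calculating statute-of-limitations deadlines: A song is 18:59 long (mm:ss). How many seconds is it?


Minutes: 18
Extra seconds: 59
Seconds per minute: 60
Minutes to seconds: 18 x 60 = 1080
Total: 1080 + 59 = 1139

1139


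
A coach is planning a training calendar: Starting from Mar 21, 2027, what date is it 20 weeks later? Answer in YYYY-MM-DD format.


Start: 2027-03-21
Weeks to add: 20
Convert to days: 20 x 7 = 140 days
Add 140 days to 2027-03-21
Result: 2027-08-08

2027-08-08


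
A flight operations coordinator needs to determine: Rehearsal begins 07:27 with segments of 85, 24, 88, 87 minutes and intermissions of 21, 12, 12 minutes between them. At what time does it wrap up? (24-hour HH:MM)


Start: 07:27 = 447 min from midnight
  after task 1 (85 min): 08:52
  after break (21 min): 09:13
  after task 2 (24 min): 09:37
  after break (12 min): 09:49
  after task 3 (88 min): 11:17
  after break (12 min): 11:29
  after task 4 (87 min): 12:56
Total elapsed: 329 minutes
End time: 12:56

12:56


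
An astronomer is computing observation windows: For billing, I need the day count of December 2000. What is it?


Month: December
Year: 2000
December is a 31-day month
Total: 31 days

31


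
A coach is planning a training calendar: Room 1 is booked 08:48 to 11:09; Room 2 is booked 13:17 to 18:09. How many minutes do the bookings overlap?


Interval A: [528, 669] minutes from midnight
Interval B: [797, 1089] minutes from midnight
Overlap start = max(528, 797) = 797
Overlap end = min(669, 1089) = 669
End <= start, so the intervals do not overlap: 0 minutes

0


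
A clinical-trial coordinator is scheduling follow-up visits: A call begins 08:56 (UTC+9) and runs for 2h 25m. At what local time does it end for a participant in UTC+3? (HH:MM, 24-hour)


Start: 08:56 in UTC+9
Step 1 - add duration:
  minutes: 56 + 25 = 81 (carry 1h)
  hours: 8 + 2 + 1 = 11
  end in UTC+9: 11:21
Step 2 - convert UTC+9 -> UTC+3:
  offset difference: 3 - (9) = -6 hours
  11 + (-6) = 5 -> mod 24 = 5
Result: 05:21 in UTC+3

05:21


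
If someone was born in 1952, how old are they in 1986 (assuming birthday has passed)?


Birth year: 1952
Current year: 1986
Age = current year - birth year
Age = 1986 - 1952 = 34

34


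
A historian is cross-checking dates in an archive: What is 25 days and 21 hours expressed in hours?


Days: 25
Extra hours: 21
Hours per day: 24
Days to hours: 25 x 24 = 600
Total: 600 + 21 = 621

621


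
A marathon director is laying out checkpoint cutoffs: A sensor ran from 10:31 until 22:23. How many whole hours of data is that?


Start: 10:31
End: 22:23
Hour difference: 22 - 10 = 12 hours
Minute difference: 23 - 31 = -8 minutes
Total minutes: 712
Complete hours: 712 / 60 = 11 (remainder 52)

11


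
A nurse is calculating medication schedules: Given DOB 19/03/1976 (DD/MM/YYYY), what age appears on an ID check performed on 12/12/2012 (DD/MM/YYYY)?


Birth: 1976-03-19
Reference: 2012-12-12
Year difference: 2012 - 1976 = 36
Has birthday (03-19) occurred by 12-12? Yes
Age in full years: 36

36


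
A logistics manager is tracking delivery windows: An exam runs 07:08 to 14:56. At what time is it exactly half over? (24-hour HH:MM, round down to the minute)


Start time: 07:08 = 428 minutes from midnight
End time: 14:56 = 896 minutes from midnight
Sum: 428 + 896 = 1324
Midpoint: 1324 / 2 = 662 minutes
Convert: 662 / 60 = 11 hours, 2 minutes
Result: 11:02

11:02


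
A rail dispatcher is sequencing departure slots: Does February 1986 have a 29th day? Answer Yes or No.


Year: 1986
Divisible by 4? 1986 / 4 = 496.5 -> No
Not divisible by 4, so NOT a leap year

No


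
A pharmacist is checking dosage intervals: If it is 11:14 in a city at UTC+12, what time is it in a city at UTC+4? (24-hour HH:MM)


Local time: 11:14 at UTC+12 (offset 12h)
Target zone: UTC+4 (offset 4h)
Difference: 4 - (12) = -8 hours
Calculation: 11 + (-8) = 3
Result: 03:14

03:14


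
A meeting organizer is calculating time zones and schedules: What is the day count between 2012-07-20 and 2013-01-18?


Start date: 2012-07-20
End date: 2013-01-18
Jul 2012: +12 days
Aug 2012: +31 days
Sep 2012: +30 days
... (4 more months)
Total: 182 days

182


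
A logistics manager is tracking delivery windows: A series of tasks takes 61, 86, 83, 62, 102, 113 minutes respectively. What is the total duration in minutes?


Durations: 61, 86, 83, 62, 102, 113
Running sum: 61
+ 86 = 147
+ 83 = 230
+ 62 = 292
+ 102 = 394
+ 113 = 507
Total duration: 507 minutes
That is 8 hours and 27 minutes

507


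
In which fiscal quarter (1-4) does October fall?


Month: October (month 10)
Q1: January-March (months 1-3)
Q2: April-June (months 4-6)
Q3: July-September (months 7-9)
Q4: October-December (months 10-12)
Month 10 falls in Q4

4


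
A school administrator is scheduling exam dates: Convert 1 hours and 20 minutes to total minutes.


Hours: 1
Extra minutes: 20
Minutes per hour: 60
Hours to minutes: 1 x 60 = 60
Total: 60 + 20 = 80

80


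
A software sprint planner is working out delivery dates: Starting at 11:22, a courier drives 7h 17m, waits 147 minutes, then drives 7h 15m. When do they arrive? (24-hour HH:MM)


Depart: 11:22
Leg 1: +437 min -> 18:39
Layover: +147 min -> 21:06
Leg 2: +435 min -> 04:21
Total travel: 1019 minutes = 16h 59m
Arrival: 04:21

04:21


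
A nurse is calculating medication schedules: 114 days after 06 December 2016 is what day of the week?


Start: 2016-12-06 (Tuesday)
Step 1 - find target date: add 114 days
  2016-12-06 + 114 days = 2017-03-30
Step 2 - day of week:
  114 mod 7 = 2
  Tuesday + 2 days -> Thursday
Result: Thursday (2017-03-30)

Thursday


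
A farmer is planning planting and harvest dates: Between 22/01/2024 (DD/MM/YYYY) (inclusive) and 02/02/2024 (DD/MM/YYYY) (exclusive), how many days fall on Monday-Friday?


Start: 2024-01-22 (Monday)
End (exclusive): 2024-02-02 (Friday)
Total calendar days: 11
Full weeks: 11 // 7 = 1 -> 5 weekdays
Remaining 4 days starting on Monday:
  Mon(w), Tue(w), Wed(w), Thu(w) -> 4 weekdays
Total business days: 5 + 4 = 9

9


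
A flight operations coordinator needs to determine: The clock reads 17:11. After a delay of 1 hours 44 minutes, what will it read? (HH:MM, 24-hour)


Start time: 17:11
Adding: 1 hours 44 minutes
Minutes: 11 + 44 = 55
Hours: 17 + 1 + 0 = 18
Result: 18:55

18:55


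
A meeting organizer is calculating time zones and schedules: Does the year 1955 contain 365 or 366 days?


Year: 1955
Check leap year rules:
Divisible by 4? No
1955 is not a leap year
Days: 365

365


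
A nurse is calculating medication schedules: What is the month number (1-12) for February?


Calendar month order:
1. January
2. February <--
3. March
February is month number 2

2


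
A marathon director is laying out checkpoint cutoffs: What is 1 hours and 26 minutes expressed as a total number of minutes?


Hours: 1
Minutes: 26
Convert hours to minutes: 1 x 60 = 60
Add remaining minutes: 60 + 26 = 86

86


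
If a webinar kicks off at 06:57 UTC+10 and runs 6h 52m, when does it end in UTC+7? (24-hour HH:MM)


Start: 06:57 in UTC+10
Step 1 - add duration:
  minutes: 57 + 52 = 109 (carry 1h)
  hours: 6 + 6 + 1 = 13
  end in UTC+10: 13:49
Step 2 - convert UTC+10 -> UTC+7:
  offset difference: 7 - (10) = -3 hours
  13 + (-3) = 10 -> mod 24 = 10
Result: 10:49 in UTC+7

10:49


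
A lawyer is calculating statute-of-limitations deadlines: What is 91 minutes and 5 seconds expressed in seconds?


Minutes: 91
Extra seconds: 5
Seconds per minute: 60
Minutes to seconds: 91 x 60 = 5460
Total: 5460 + 5 = 5465

5465


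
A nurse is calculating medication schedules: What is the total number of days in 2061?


Year: 2061
Check leap year rules:
Divisible by 4? No
2061 is not a leap year
Days: 365

365


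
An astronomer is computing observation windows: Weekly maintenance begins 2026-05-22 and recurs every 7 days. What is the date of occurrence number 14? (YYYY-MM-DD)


First occurrence: 2026-05-22 (occurrence 1)
Each occurrence is 7 days after the previous.
Occurrence 14 is 13 weeks after the first.
13 weeks = 91 days
2026-05-22 + 91 days = 2026-08-21

2026-08-21


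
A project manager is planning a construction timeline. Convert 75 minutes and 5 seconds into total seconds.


Minutes: 75
Seconds: 5
Convert minutes to seconds: 75 x 60 = 4500
Add remaining seconds: 4500 + 5 = 4505

4505


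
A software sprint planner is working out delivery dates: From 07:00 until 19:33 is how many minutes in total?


Start time: 07:00 = 420 minutes from midnight
End time: 19:33 = 1173 minutes from midnight
Difference: 1173 - 420 = 753 minutes
That is 12 hours and 33 minutes

753


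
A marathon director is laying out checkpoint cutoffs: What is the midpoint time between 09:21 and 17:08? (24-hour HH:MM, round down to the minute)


Start time: 09:21 = 561 minutes from midnight
End time: 17:08 = 1028 minutes from midnight
Sum: 561 + 1028 = 1589
Midpoint: 1589 / 2 = 794 minutes
Convert: 794 / 60 = 13 hours, 14 minutes
Result: 13:14

13:14


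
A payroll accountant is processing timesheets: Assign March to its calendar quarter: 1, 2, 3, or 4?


Month: March (month 3)
Q1: January-March (months 1-3)
Q2: April-June (months 4-6)
Q3: July-September (months 7-9)
Q4: October-December (months 10-12)
Month 3 falls in Q1

1


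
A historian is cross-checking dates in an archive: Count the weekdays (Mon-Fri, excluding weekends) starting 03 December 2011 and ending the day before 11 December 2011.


Start: 2011-12-03 (Saturday)
End (exclusive): 2011-12-11 (Sunday)
Total calendar days: 8
Full weeks: 8 // 7 = 1 -> 5 weekdays
Remaining 1 days starting on Saturday:
  Sat(-) -> 0 weekdays
Total business days: 5 + 0 = 5

5


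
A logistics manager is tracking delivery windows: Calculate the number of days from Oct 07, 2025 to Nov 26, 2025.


Start date: 2025-10-07
End date: 2025-11-26
Oct 2025: +25 days
Nov 2025: +25 days
Total: 50 days

50


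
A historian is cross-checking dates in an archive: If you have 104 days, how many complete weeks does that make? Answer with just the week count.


Total days: 104
Days per week: 7
Division: 104 / 7 = 14 remainder 6
Complete weeks: 14
Remaining days: 6

14


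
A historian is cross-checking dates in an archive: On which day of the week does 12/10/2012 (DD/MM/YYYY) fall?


Date: 2012-10-12
January 1, 2012 is a Sunday
Day of year: 286
Offset from Jan 1: 285 days
285 mod 7 = 5
Result: Friday

Friday


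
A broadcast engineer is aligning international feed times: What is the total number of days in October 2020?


Month: October
Year: 2020
October is a 31-day month
Total: 31 days

31


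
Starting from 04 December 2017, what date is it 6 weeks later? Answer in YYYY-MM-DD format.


Start: 2017-12-04
Weeks to add: 6
Convert to days: 6 x 7 = 42 days
Add 42 days to 2017-12-04
Result: 2018-01-15

2018-01-15


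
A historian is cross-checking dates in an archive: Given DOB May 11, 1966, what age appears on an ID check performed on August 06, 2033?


Birth: 1966-05-11
Reference: 2033-08-06
Year difference: 2033 - 1966 = 67
Has birthday (05-11) occurred by 08-06? Yes
Age in full years: 67

67


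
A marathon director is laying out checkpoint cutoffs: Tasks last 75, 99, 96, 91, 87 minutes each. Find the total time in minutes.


Durations: 75, 99, 96, 91, 87
Running sum: 75
+ 99 = 174
+ 96 = 270
+ 91 = 361
+ 87 = 448
Total duration: 448 minutes
That is 7 hours and 28 minutes

448


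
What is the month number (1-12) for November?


Calendar month order:
10. October
11. November <--
12. December
November is month number 11

11


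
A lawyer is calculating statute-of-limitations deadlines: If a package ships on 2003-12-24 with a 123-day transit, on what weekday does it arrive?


Start: 2003-12-24 (Wednesday)
Step 1 - find target date: add 123 days
  2003-12-24 + 123 days = 2004-04-25
Step 2 - day of week:
  123 mod 7 = 4
  Wednesday + 4 days -> Sunday
Result: Sunday (2004-04-25)

Sunday


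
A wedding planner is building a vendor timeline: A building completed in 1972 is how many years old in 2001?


Birth year: 1972
Current year: 2001
Age = current year - birth year
Age = 2001 - 1972 = 29

29


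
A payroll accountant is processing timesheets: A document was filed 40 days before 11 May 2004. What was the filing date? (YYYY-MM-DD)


Start: 2004-05-11
Subtracting 40 days
Days already passed in May: 11
After going back through May: 29 more days to subtract
April 2004 has 30 days, need 29
Result: 2004-04-01

2004-04-01


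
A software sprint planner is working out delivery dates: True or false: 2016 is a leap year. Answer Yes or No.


Year: 2016
Divisible by 4? 2016 / 4 = 504.0 -> Yes
Divisible by 100? 2016 / 100 = 20.16 -> No
Divisible by 4 but not 100, so it IS a leap year

Yes


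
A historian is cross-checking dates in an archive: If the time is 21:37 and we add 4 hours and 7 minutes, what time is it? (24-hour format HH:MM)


Start time: 21:37
Adding: 4 hours 7 minutes
Minutes: 37 + 7 = 44
Hours: 21 + 4 + 0 = 25
Hour wraparound: 25 mod 24 = 1
Result: 01:44

01:44


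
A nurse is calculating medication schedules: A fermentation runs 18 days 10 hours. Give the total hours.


Days: 18
Extra hours: 10
Hours per day: 24
Days to hours: 18 x 24 = 432
Total: 432 + 10 = 442

442


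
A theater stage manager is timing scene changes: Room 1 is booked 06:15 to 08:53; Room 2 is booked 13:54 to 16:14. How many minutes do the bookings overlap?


Interval A: [375, 533] minutes from midnight
Interval B: [834, 974] minutes from midnight
Overlap start = max(375, 834) = 834
Overlap end = min(533, 974) = 533
End <= start, so the intervals do not overlap: 0 minutes

0


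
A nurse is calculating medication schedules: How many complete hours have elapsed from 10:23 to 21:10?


Start: 10:23
End: 21:10
Hour difference: 21 - 10 = 11 hours
Minute difference: 10 - 23 = -13 minutes
Total minutes: 647
Complete hours: 647 / 60 = 10 (remainder 47)

10


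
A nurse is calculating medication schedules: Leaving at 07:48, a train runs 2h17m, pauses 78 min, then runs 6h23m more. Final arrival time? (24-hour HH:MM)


Depart: 07:48
Leg 1: +137 min -> 10:05
Layover: +78 min -> 11:23
Leg 2: +383 min -> 17:46
Total travel: 598 minutes = 9h 58m
Arrival: 17:46

17:46


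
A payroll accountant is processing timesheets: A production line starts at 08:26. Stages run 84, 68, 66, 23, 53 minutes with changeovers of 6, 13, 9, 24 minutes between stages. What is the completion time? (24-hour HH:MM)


Start: 08:26 = 506 min from midnight
  after task 1 (84 min): 09:50
  after break (6 min): 09:56
  after task 2 (68 min): 11:04
  after break (13 min): 11:17
  after task 3 (66 min): 12:23
  after break (9 min): 12:32
  after task 4 (23 min): 12:55
  after break (24 min): 13:19
  after task 5 (53 min): 14:12
Total elapsed: 346 minutes
End time: 14:12

14:12


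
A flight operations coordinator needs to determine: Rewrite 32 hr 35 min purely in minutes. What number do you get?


Hours: 32
Extra minutes: 35
Minutes per hour: 60
Hours to minutes: 32 x 60 = 1920
Total: 1920 + 35 = 1955

1955


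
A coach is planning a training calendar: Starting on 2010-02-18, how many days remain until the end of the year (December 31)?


Start: February 18, 2010
End: December 31, 2010
Days left in February: 10
March: 31
April: 30
May: 31
June: 30
... plus remaining months
Sum of remaining months: 306
Total: 10 + 306 = 316

316


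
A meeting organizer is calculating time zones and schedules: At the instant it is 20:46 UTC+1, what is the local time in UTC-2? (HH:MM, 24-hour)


Local time: 20:46 at UTC+1 (offset 1h)
Target zone: UTC-2 (offset -2h)
Difference: -2 - (1) = -3 hours
Calculation: 20 + (-3) = 17
Result: 17:46

17:46


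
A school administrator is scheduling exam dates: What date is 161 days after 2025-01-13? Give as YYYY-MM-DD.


Start: 2025-01-13
Adding 161 days
Days remaining in January: 18
After January: 143 days still to add
February 2025: 28 days, 115 remaining
March 2025: 31 days, 84 remaining
April 2025: 30 days, 54 remaining
May 2025: 31 days, 23 remaining
Result: 2025-06-23

2025-06-23


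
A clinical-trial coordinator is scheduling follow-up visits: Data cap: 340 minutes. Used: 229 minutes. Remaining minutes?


Total budget: 340 minutes
Time used: 229 minutes
Remaining: 340 - 229 = 111 minutes
Percent used: 67.4%
Percent remaining: 32.6%

111


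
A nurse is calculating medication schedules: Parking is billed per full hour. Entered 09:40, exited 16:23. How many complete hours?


Start: 09:40
End: 16:23
Hour difference: 16 - 9 = 7 hours
Minute difference: 23 - 40 = -17 minutes
Total minutes: 403
Complete hours: 403 / 60 = 6 (remainder 43)

6


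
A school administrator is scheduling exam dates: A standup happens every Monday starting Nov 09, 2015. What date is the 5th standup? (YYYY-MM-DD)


First occurrence: 2015-11-09 (occurrence 1)
Each occurrence is 7 days after the previous.
Occurrence 5 is 4 weeks after the first.
4 weeks = 28 days
2015-11-09 + 28 days = 2015-12-07

2015-12-07


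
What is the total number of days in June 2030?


Month: June
Year: 2030
June is a 30-day month
Total: 30 days

30
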